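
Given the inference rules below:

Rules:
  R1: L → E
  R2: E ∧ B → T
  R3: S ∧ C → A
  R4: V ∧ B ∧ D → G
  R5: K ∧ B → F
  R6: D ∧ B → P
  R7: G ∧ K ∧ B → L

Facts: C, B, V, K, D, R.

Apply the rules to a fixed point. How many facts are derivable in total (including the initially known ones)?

12

Round 1: R4 [V ∧ B ∧ D → G]; R5 [K ∧ B → F]; R6 [D ∧ B → P]. New: G, F, P.
Round 2: R7 [G ∧ K ∧ B → L]. New: L.
Round 3: R1 [L → E]. New: E.
Round 4: R2 [E ∧ B → T]. New: T.
Closure: {B, C, D, E, F, G, K, L, P, R, T, V} — 12 facts.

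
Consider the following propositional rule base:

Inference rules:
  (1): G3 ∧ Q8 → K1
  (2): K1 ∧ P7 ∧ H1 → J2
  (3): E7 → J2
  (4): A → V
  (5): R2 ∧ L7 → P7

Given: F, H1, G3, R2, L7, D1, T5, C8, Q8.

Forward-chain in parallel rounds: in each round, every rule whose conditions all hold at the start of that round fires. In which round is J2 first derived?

2

Round 1: (1) [G3 ∧ Q8 → K1]; (5) [R2 ∧ L7 → P7]. New: K1, P7.
Round 2: (2) [K1 ∧ P7 ∧ H1 → J2]. New: J2.
J2 first appears in round 2.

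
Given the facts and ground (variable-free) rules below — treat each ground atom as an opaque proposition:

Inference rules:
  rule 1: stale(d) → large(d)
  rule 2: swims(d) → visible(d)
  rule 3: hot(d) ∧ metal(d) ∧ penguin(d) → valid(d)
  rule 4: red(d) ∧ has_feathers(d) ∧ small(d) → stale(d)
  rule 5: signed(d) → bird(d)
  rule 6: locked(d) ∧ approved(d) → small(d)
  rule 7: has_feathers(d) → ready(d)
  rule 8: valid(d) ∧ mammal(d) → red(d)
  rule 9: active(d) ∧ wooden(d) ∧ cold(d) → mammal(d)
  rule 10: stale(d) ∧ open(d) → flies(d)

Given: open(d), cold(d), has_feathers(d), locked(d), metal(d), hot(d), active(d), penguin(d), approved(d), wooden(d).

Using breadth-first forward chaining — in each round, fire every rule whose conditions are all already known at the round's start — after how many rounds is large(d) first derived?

4

Round 1: rule 3 [hot(d) ∧ metal(d) ∧ penguin(d) → valid(d)]; rule 6 [locked(d) ∧ approved(d) → small(d)]; rule 7 [has_feathers(d) → ready(d)]; rule 9 [active(d) ∧ wooden(d) ∧ cold(d) → mammal(d)]. New: valid(d), small(d), ready(d), mammal(d).
Round 2: rule 8 [valid(d) ∧ mammal(d) → red(d)]. New: red(d).
Round 3: rule 4 [red(d) ∧ has_feathers(d) ∧ small(d) → stale(d)]. New: stale(d).
Round 4: rule 1 [stale(d) → large(d)]; rule 10 [stale(d) ∧ open(d) → flies(d)]. New: large(d), flies(d).
large(d) first appears in round 4.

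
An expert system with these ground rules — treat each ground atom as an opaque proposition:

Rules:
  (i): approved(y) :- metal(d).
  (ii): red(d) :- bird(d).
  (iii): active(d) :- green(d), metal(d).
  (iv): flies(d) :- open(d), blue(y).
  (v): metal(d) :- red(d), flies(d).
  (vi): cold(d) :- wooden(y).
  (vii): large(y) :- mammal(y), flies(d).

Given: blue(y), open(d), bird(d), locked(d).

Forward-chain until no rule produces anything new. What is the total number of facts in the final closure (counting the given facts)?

8

Round 1 — (ii), (iv), derive red(d), flies(d).
Round 2 — (v), derive metal(d).
Round 3 — (i), derive approved(y).
Closure: {approved(y), bird(d), blue(y), flies(d), locked(d), metal(d), open(d), red(d)} — 8 facts.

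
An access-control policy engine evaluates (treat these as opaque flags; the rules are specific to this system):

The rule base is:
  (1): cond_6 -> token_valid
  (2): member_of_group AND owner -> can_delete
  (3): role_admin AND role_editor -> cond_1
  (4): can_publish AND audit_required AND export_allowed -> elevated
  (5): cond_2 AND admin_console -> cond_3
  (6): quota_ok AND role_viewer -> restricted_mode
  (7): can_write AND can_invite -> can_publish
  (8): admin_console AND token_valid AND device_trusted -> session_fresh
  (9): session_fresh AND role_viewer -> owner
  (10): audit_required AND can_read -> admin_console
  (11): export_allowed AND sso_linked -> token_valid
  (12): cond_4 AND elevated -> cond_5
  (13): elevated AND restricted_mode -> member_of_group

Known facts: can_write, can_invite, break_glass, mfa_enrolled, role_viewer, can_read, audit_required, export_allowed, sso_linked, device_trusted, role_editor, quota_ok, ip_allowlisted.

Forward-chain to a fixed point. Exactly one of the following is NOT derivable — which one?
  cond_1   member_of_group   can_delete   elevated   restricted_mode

cond_1

Round 1: (6) [quota_ok AND role_viewer -> restricted_mode]; (7) [can_write AND can_invite -> can_publish]; (10) [audit_required AND can_read -> admin_console]; (11) [export_allowed AND sso_linked -> token_valid]. New: restricted_mode, can_publish, admin_console, token_valid.
Round 2: (4) [can_publish AND audit_required AND export_allowed -> elevated]; (8) [admin_console AND token_valid AND device_trusted -> session_fresh]. New: elevated, session_fresh.
Round 3: (9) [session_fresh AND role_viewer -> owner]; (13) [elevated AND restricted_mode -> member_of_group]. New: owner, member_of_group.
Round 4: (2) [member_of_group AND owner -> can_delete]. New: can_delete.
Derived: restricted_mode (round 1), elevated (round 2), can_delete (round 4), member_of_group (round 3). cond_1 never appears in any round.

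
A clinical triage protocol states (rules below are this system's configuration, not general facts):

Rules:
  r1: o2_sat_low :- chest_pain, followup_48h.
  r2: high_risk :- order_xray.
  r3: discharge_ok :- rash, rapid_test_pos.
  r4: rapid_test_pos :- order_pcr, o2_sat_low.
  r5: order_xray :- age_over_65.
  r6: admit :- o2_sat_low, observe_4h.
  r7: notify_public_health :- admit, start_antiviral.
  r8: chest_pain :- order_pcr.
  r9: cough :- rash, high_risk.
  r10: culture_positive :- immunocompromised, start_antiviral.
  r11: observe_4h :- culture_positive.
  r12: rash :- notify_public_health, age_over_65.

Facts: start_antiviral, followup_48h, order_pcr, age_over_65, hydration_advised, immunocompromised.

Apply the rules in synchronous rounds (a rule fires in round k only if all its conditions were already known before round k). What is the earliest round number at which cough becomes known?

[1] r5 [order_xray :- age_over_65.]; r8 [chest_pain :- order_pcr.]; r10 [culture_positive :- immunocompromised, start_antiviral.]. ⇒ new: order_xray, chest_pain, culture_positive.
[2] r1 [o2_sat_low :- chest_pain, followup_48h.]; r2 [high_risk :- order_xray.]; r11 [observe_4h :- culture_positive.]. ⇒ new: o2_sat_low, high_risk, observe_4h.
[3] r4 [rapid_test_pos :- order_pcr, o2_sat_low.]; r6 [admit :- o2_sat_low, observe_4h.]. ⇒ new: rapid_test_pos, admit.
[4] r7 [notify_public_health :- admit, start_antiviral.]. ⇒ new: notify_public_health.
[5] r12 [rash :- notify_public_health, age_over_65.]. ⇒ new: rash.
[6] r3 [discharge_ok :- rash, rapid_test_pos.]; r9 [cough :- rash, high_risk.]. ⇒ new: discharge_ok, cough.
cough first appears in round 6.

6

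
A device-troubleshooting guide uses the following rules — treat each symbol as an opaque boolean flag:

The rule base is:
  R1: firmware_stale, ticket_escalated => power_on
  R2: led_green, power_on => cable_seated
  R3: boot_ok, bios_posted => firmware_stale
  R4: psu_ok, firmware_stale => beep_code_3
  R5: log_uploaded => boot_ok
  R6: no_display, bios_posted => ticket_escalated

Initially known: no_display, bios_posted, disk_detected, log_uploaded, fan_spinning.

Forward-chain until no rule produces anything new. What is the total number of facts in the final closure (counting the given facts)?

Round 1: R5 [log_uploaded => boot_ok]; R6 [no_display, bios_posted => ticket_escalated]. Adds boot_ok, ticket_escalated.
Round 2: R3 [boot_ok, bios_posted => firmware_stale]. Adds firmware_stale.
Round 3: R1 [firmware_stale, ticket_escalated => power_on]. Adds power_on.
Closure: {bios_posted, boot_ok, disk_detected, fan_spinning, firmware_stale, log_uploaded, no_display, power_on, ticket_escalated} — 9 facts.

9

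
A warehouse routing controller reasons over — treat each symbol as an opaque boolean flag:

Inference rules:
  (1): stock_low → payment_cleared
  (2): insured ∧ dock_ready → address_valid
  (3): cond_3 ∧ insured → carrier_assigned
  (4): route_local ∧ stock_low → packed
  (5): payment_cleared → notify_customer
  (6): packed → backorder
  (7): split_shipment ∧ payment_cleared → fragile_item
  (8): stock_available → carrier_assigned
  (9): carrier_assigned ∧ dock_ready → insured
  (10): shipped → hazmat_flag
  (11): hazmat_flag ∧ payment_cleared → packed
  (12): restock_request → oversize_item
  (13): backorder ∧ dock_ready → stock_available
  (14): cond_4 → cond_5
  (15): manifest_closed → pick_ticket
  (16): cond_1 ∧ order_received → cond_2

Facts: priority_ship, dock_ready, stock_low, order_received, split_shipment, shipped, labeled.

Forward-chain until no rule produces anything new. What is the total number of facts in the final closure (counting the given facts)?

[1] (1) [stock_low → payment_cleared]; (10) [shipped → hazmat_flag]. ⇒ new: payment_cleared, hazmat_flag.
[2] (5) [payment_cleared → notify_customer]; (7) [split_shipment ∧ payment_cleared → fragile_item]; (11) [hazmat_flag ∧ payment_cleared → packed]. ⇒ new: notify_customer, fragile_item, packed.
[3] (6) [packed → backorder]. ⇒ new: backorder.
[4] (13) [backorder ∧ dock_ready → stock_available]. ⇒ new: stock_available.
[5] (8) [stock_available → carrier_assigned]. ⇒ new: carrier_assigned.
[6] (9) [carrier_assigned ∧ dock_ready → insured]. ⇒ new: insured.
[7] (2) [insured ∧ dock_ready → address_valid]. ⇒ new: address_valid.
Closure: {address_valid, backorder, carrier_assigned, dock_ready, fragile_item, hazmat_flag, insured, labeled, notify_customer, order_received, packed, payment_cleared, priority_ship, shipped, split_shipment, stock_available, stock_low} — 17 facts.

17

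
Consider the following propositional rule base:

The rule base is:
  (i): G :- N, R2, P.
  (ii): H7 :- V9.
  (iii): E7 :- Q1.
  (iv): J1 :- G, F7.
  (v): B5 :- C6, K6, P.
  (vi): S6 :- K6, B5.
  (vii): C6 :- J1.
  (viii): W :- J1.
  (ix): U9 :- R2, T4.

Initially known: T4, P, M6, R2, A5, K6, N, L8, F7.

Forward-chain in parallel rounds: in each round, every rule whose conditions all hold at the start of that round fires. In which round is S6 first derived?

5

Round 1 — (i), (ix), derive G, U9.
Round 2 — (iv), derive J1.
Round 3 — (vii), (viii), derive C6, W.
Round 4 — (v), derive B5.
Round 5 — (vi), derive S6.
S6 first appears in round 5.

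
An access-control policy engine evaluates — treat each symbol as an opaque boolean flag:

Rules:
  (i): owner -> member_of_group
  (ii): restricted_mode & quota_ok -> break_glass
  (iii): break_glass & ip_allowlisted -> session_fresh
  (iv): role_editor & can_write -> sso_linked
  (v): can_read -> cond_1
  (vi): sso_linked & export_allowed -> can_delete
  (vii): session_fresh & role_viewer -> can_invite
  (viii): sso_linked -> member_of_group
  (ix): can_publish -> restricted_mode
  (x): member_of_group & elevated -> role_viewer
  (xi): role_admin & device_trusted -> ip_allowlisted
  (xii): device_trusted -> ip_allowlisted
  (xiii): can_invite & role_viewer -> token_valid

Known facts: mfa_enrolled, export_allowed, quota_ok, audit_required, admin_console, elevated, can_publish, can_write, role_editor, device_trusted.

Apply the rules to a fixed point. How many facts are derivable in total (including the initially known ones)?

20

Round 1 fires (iv), (ix), (xii), giving sso_linked, restricted_mode, ip_allowlisted.
Round 2 fires (ii), (vi), (viii), giving break_glass, can_delete, member_of_group.
Round 3 fires (iii), (x), giving session_fresh, role_viewer.
Round 4 fires (vii), giving can_invite.
Round 5 fires (xiii), giving token_valid.
Closure: {admin_console, audit_required, break_glass, can_delete, can_invite, can_publish, can_write, device_trusted, elevated, export_allowed, ip_allowlisted, member_of_group, mfa_enrolled, quota_ok, restricted_mode, role_editor, role_viewer, session_fresh, sso_linked, token_valid} — 20 facts.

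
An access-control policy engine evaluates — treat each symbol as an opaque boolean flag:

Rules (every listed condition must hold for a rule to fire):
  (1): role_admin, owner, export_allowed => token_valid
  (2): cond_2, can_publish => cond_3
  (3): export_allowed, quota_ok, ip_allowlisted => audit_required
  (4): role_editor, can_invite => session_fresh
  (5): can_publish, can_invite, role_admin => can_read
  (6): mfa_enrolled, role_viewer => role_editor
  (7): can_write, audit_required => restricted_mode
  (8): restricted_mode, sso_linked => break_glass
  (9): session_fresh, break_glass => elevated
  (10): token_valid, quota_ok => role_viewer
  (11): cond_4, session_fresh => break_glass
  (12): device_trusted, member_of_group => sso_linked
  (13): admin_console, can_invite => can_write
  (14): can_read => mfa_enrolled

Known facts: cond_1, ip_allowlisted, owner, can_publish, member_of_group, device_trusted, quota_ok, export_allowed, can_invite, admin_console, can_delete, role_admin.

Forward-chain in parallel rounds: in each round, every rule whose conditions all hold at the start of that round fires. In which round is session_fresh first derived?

4

Round 1 — (1), (3), (5), (12), (13), derive token_valid, audit_required, can_read, sso_linked, can_write.
Round 2 — (7), (10), (14), derive restricted_mode, role_viewer, mfa_enrolled.
Round 3 — (6), (8), derive role_editor, break_glass.
Round 4 — (4), derive session_fresh.
session_fresh first appears in round 4.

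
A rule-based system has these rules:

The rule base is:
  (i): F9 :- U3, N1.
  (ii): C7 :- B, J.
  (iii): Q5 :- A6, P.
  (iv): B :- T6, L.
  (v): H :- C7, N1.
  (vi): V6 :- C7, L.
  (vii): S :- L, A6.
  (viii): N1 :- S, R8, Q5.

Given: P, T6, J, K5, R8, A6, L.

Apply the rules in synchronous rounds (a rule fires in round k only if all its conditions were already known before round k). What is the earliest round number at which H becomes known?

[1] (iii) [Q5 :- A6, P.]; (iv) [B :- T6, L.]; (vii) [S :- L, A6.]. ⇒ new: Q5, B, S.
[2] (ii) [C7 :- B, J.]; (viii) [N1 :- S, R8, Q5.]. ⇒ new: C7, N1.
[3] (v) [H :- C7, N1.]; (vi) [V6 :- C7, L.]. ⇒ new: H, V6.
H first appears in round 3.

3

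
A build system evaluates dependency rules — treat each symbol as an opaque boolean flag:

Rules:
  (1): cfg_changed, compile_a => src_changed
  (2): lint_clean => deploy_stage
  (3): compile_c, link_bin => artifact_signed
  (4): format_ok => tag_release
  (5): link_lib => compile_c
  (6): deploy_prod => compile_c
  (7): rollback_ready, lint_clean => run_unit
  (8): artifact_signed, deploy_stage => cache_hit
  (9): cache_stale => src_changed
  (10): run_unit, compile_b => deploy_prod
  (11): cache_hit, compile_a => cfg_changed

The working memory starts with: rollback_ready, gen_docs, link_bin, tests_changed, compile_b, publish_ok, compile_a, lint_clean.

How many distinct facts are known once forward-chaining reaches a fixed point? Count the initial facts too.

Round 1 fires (2), (7), giving deploy_stage, run_unit.
Round 2 fires (10), giving deploy_prod.
Round 3 fires (6), giving compile_c.
Round 4 fires (3), giving artifact_signed.
Round 5 fires (8), giving cache_hit.
Round 6 fires (11), giving cfg_changed.
Round 7 fires (1), giving src_changed.
Closure: {artifact_signed, cache_hit, cfg_changed, compile_a, compile_b, compile_c, deploy_prod, deploy_stage, gen_docs, link_bin, lint_clean, publish_ok, rollback_ready, run_unit, src_changed, tests_changed} — 16 facts.

16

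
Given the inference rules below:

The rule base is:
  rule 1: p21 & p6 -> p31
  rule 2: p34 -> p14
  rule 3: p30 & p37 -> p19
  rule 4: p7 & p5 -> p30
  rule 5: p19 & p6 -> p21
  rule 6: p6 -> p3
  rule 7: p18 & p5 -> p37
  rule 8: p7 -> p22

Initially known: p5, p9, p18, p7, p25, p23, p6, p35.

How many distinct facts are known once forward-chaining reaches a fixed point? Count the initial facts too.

Round 1 — rule 4, rule 6, rule 7, rule 8, derive p30, p3, p37, p22.
Round 2 — rule 3, derive p19.
Round 3 — rule 5, derive p21.
Round 4 — rule 1, derive p31.
Closure: {p18, p19, p21, p22, p23, p25, p3, p30, p31, p35, p37, p5, p6, p7, p9} — 15 facts.

15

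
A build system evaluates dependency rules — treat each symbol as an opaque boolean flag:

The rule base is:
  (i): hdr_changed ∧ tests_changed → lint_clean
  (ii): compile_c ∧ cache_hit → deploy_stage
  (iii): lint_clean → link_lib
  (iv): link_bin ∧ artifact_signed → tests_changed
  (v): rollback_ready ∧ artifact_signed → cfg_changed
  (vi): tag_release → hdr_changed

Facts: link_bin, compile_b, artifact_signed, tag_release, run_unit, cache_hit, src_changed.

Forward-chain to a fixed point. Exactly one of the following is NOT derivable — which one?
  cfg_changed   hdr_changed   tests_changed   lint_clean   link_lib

Round 1 — (iv), (vi), derive tests_changed, hdr_changed.
Round 2 — (i), derive lint_clean.
Round 3 — (iii), derive link_lib.
Derived: lint_clean (round 2), link_lib (round 3), hdr_changed (round 1), tests_changed (round 1). cfg_changed never appears in any round.

cfg_changed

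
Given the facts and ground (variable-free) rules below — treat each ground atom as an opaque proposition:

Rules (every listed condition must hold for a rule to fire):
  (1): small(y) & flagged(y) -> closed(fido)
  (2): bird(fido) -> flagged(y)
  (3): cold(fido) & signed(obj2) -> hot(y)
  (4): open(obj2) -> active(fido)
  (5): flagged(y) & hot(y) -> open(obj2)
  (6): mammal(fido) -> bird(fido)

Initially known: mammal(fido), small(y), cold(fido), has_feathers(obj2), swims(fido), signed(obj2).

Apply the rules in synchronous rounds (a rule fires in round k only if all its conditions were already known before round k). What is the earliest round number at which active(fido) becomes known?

4

Round 1 fires (3), (6), giving hot(y), bird(fido).
Round 2 fires (2), giving flagged(y).
Round 3 fires (1), (5), giving closed(fido), open(obj2).
Round 4 fires (4), giving active(fido).
active(fido) first appears in round 4.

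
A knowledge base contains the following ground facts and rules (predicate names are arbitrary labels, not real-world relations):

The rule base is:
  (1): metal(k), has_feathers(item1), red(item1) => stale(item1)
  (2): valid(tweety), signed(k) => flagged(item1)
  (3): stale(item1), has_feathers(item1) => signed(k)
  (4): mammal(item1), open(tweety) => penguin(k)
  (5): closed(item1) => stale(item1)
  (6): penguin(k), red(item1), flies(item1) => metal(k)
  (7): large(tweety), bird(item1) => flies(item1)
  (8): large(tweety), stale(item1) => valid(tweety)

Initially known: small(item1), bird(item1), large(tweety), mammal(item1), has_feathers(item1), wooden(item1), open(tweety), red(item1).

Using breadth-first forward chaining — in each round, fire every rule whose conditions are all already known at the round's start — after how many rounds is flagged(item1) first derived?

5

Round 1 — (4), (7), derive penguin(k), flies(item1).
Round 2 — (6), derive metal(k).
Round 3 — (1), derive stale(item1).
Round 4 — (3), (8), derive signed(k), valid(tweety).
Round 5 — (2), derive flagged(item1).
flagged(item1) first appears in round 5.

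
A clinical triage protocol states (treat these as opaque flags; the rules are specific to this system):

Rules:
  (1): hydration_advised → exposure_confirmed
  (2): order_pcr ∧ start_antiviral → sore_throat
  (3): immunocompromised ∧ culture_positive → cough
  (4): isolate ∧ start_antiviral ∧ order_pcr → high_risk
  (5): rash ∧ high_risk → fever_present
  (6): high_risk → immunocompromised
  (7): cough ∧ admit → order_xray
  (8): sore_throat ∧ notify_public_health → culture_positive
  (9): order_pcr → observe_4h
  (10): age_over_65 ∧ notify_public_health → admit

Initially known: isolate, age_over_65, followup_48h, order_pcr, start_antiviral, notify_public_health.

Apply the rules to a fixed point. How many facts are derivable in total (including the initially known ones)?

[1] (2) [order_pcr ∧ start_antiviral → sore_throat]; (4) [isolate ∧ start_antiviral ∧ order_pcr → high_risk]; (9) [order_pcr → observe_4h]; (10) [age_over_65 ∧ notify_public_health → admit]. ⇒ new: sore_throat, high_risk, observe_4h, admit.
[2] (6) [high_risk → immunocompromised]; (8) [sore_throat ∧ notify_public_health → culture_positive]. ⇒ new: immunocompromised, culture_positive.
[3] (3) [immunocompromised ∧ culture_positive → cough]. ⇒ new: cough.
[4] (7) [cough ∧ admit → order_xray]. ⇒ new: order_xray.
Closure: {admit, age_over_65, cough, culture_positive, followup_48h, high_risk, immunocompromised, isolate, notify_public_health, observe_4h, order_pcr, order_xray, sore_throat, start_antiviral} — 14 facts.

14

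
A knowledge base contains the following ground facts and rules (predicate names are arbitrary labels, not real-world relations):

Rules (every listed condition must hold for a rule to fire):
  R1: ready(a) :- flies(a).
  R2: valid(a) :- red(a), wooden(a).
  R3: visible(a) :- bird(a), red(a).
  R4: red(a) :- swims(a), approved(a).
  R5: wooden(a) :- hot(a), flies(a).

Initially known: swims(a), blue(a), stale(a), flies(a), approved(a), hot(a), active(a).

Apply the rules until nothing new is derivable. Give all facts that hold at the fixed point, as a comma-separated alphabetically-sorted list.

active(a), approved(a), blue(a), flies(a), hot(a), ready(a), red(a), stale(a), swims(a), valid(a), wooden(a)

Round 1 — R1, R4, R5, derive ready(a), red(a), wooden(a).
Round 2 — R2, derive valid(a).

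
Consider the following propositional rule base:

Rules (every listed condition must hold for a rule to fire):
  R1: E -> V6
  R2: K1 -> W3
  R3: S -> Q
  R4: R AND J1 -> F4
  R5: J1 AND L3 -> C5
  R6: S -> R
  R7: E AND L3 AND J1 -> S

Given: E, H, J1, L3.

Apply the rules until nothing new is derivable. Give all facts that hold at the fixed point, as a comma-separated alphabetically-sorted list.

Round 1 fires R1, R5, R7, giving V6, C5, S.
Round 2 fires R3, R6, giving Q, R.
Round 3 fires R4, giving F4.

C5, E, F4, H, J1, L3, Q, R, S, V6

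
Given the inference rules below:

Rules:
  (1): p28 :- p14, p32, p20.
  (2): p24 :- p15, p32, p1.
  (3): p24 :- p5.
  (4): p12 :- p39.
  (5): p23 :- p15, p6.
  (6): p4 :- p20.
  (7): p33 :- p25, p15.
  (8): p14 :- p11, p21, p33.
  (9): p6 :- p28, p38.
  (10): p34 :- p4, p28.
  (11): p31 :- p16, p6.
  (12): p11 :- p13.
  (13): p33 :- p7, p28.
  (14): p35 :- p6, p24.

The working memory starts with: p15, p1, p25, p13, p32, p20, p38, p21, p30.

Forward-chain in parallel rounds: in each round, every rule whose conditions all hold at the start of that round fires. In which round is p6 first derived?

Round 1: (2) [p24 :- p15, p32, p1.]; (6) [p4 :- p20.]; (7) [p33 :- p25, p15.]; (12) [p11 :- p13.]. New: p24, p4, p33, p11.
Round 2: (8) [p14 :- p11, p21, p33.]. New: p14.
Round 3: (1) [p28 :- p14, p32, p20.]. New: p28.
Round 4: (9) [p6 :- p28, p38.]; (10) [p34 :- p4, p28.]. New: p6, p34.
p6 first appears in round 4.

4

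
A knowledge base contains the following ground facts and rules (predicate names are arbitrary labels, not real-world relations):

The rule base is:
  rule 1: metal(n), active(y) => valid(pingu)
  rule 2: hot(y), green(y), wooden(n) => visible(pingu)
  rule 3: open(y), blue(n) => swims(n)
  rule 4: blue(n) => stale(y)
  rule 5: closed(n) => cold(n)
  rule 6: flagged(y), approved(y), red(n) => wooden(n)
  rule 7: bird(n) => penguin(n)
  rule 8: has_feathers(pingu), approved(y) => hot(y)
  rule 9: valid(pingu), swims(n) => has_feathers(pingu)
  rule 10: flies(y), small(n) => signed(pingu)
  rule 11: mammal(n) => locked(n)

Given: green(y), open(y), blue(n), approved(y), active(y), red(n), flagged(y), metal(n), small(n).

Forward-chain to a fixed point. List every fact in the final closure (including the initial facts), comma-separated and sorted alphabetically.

active(y), approved(y), blue(n), flagged(y), green(y), has_feathers(pingu), hot(y), metal(n), open(y), red(n), small(n), stale(y), swims(n), valid(pingu), visible(pingu), wooden(n)

Round 1: rule 1 [metal(n), active(y) => valid(pingu)]; rule 3 [open(y), blue(n) => swims(n)]; rule 4 [blue(n) => stale(y)]; rule 6 [flagged(y), approved(y), red(n) => wooden(n)]. New: valid(pingu), swims(n), stale(y), wooden(n).
Round 2: rule 9 [valid(pingu), swims(n) => has_feathers(pingu)]. New: has_feathers(pingu).
Round 3: rule 8 [has_feathers(pingu), approved(y) => hot(y)]. New: hot(y).
Round 4: rule 2 [hot(y), green(y), wooden(n) => visible(pingu)]. New: visible(pingu).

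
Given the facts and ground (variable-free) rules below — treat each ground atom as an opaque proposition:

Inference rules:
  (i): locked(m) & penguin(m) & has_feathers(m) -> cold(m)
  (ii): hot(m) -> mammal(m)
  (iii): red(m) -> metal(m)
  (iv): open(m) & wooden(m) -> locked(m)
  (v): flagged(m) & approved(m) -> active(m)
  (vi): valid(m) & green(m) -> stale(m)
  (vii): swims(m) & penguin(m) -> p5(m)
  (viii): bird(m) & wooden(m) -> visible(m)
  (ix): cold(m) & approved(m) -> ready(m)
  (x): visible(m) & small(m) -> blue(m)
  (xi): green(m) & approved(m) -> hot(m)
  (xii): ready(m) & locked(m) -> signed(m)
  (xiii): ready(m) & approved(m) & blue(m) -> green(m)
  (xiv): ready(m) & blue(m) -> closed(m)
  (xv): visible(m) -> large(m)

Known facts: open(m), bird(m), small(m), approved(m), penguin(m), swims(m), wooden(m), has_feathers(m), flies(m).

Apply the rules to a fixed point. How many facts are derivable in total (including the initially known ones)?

[1] (iv) [open(m) & wooden(m) -> locked(m)]; (vii) [swims(m) & penguin(m) -> p5(m)]; (viii) [bird(m) & wooden(m) -> visible(m)]. ⇒ new: locked(m), p5(m), visible(m).
[2] (i) [locked(m) & penguin(m) & has_feathers(m) -> cold(m)]; (x) [visible(m) & small(m) -> blue(m)]; (xv) [visible(m) -> large(m)]. ⇒ new: cold(m), blue(m), large(m).
[3] (ix) [cold(m) & approved(m) -> ready(m)]. ⇒ new: ready(m).
[4] (xii) [ready(m) & locked(m) -> signed(m)]; (xiii) [ready(m) & approved(m) & blue(m) -> green(m)]; (xiv) [ready(m) & blue(m) -> closed(m)]. ⇒ new: signed(m), green(m), closed(m).
[5] (xi) [green(m) & approved(m) -> hot(m)]. ⇒ new: hot(m).
[6] (ii) [hot(m) -> mammal(m)]. ⇒ new: mammal(m).
Closure: {approved(m), bird(m), blue(m), closed(m), cold(m), flies(m), green(m), has_feathers(m), hot(m), large(m), locked(m), mammal(m), open(m), p5(m), penguin(m), ready(m), signed(m), small(m), swims(m), visible(m), wooden(m)} — 21 facts.

21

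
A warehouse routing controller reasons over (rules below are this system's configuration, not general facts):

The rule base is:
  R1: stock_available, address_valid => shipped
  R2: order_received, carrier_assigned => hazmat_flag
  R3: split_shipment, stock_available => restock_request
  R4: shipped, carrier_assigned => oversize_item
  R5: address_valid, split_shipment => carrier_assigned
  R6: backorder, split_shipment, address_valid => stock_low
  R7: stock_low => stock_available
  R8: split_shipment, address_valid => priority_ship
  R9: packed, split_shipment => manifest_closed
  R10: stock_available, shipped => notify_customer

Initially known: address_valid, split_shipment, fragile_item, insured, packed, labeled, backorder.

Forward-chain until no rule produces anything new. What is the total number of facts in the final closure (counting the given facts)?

16

Round 1: R5 [address_valid, split_shipment => carrier_assigned]; R6 [backorder, split_shipment, address_valid => stock_low]; R8 [split_shipment, address_valid => priority_ship]; R9 [packed, split_shipment => manifest_closed]. Adds carrier_assigned, stock_low, priority_ship, manifest_closed.
Round 2: R7 [stock_low => stock_available]. Adds stock_available.
Round 3: R1 [stock_available, address_valid => shipped]; R3 [split_shipment, stock_available => restock_request]. Adds shipped, restock_request.
Round 4: R4 [shipped, carrier_assigned => oversize_item]; R10 [stock_available, shipped => notify_customer]. Adds oversize_item, notify_customer.
Closure: {address_valid, backorder, carrier_assigned, fragile_item, insured, labeled, manifest_closed, notify_customer, oversize_item, packed, priority_ship, restock_request, shipped, split_shipment, stock_available, stock_low} — 16 facts.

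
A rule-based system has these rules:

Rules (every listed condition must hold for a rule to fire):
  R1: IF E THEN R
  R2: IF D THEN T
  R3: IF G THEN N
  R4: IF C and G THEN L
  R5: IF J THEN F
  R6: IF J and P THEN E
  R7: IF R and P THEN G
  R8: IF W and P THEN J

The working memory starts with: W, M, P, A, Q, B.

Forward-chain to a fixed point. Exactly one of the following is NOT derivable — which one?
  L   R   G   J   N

L

Round 1: R8 [IF W and P THEN J]. New: J.
Round 2: R5 [IF J THEN F]; R6 [IF J and P THEN E]. New: F, E.
Round 3: R1 [IF E THEN R]. New: R.
Round 4: R7 [IF R and P THEN G]. New: G.
Round 5: R3 [IF G THEN N]. New: N.
Derived: G (round 4), R (round 3), N (round 5), J (round 1). L never appears in any round.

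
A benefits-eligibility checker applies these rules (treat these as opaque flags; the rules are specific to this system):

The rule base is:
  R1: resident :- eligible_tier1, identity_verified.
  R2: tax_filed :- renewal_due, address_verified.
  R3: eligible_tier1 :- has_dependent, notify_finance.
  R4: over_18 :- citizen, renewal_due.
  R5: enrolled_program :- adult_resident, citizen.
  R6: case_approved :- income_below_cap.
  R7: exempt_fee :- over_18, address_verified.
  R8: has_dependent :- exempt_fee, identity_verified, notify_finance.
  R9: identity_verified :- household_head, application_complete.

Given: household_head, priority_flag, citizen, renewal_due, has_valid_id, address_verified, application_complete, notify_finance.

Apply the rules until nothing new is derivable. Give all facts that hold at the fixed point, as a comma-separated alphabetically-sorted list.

address_verified, application_complete, citizen, eligible_tier1, exempt_fee, has_dependent, has_valid_id, household_head, identity_verified, notify_finance, over_18, priority_flag, renewal_due, resident, tax_filed

Round 1 fires R2, R4, R9, giving tax_filed, over_18, identity_verified.
Round 2 fires R7, giving exempt_fee.
Round 3 fires R8, giving has_dependent.
Round 4 fires R3, giving eligible_tier1.
Round 5 fires R1, giving resident.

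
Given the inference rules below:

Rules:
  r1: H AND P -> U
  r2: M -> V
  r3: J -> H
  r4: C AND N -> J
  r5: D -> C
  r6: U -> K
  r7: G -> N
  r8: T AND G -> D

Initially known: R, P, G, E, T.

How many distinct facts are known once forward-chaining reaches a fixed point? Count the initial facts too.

12

[1] r7 [G -> N]; r8 [T AND G -> D]. ⇒ new: N, D.
[2] r5 [D -> C]. ⇒ new: C.
[3] r4 [C AND N -> J]. ⇒ new: J.
[4] r3 [J -> H]. ⇒ new: H.
[5] r1 [H AND P -> U]. ⇒ new: U.
[6] r6 [U -> K]. ⇒ new: K.
Closure: {C, D, E, G, H, J, K, N, P, R, T, U} — 12 facts.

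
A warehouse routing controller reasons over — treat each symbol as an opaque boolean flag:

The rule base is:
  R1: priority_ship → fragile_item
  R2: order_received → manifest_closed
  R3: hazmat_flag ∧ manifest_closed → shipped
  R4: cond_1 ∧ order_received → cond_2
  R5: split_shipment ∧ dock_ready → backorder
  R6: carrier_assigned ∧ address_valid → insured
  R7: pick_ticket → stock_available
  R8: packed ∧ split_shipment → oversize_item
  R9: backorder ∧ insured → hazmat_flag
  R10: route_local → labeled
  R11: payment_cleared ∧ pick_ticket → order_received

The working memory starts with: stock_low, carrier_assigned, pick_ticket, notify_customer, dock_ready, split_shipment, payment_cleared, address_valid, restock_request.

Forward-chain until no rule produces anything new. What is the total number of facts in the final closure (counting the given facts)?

Round 1: R5 [split_shipment ∧ dock_ready → backorder]; R6 [carrier_assigned ∧ address_valid → insured]; R7 [pick_ticket → stock_available]; R11 [payment_cleared ∧ pick_ticket → order_received]. Adds backorder, insured, stock_available, order_received.
Round 2: R2 [order_received → manifest_closed]; R9 [backorder ∧ insured → hazmat_flag]. Adds manifest_closed, hazmat_flag.
Round 3: R3 [hazmat_flag ∧ manifest_closed → shipped]. Adds shipped.
Closure: {address_valid, backorder, carrier_assigned, dock_ready, hazmat_flag, insured, manifest_closed, notify_customer, order_received, payment_cleared, pick_ticket, restock_request, shipped, split_shipment, stock_available, stock_low} — 16 facts.

16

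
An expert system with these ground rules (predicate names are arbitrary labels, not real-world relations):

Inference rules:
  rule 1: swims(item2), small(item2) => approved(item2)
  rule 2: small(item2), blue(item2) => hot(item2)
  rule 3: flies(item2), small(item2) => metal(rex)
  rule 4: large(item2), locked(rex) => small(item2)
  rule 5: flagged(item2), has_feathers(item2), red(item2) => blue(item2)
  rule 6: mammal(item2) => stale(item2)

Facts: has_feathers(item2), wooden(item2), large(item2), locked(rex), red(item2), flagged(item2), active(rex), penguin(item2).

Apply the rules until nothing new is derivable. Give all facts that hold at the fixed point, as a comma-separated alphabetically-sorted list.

active(rex), blue(item2), flagged(item2), has_feathers(item2), hot(item2), large(item2), locked(rex), penguin(item2), red(item2), small(item2), wooden(item2)

Round 1 fires rule 4, rule 5, giving small(item2), blue(item2).
Round 2 fires rule 2, giving hot(item2).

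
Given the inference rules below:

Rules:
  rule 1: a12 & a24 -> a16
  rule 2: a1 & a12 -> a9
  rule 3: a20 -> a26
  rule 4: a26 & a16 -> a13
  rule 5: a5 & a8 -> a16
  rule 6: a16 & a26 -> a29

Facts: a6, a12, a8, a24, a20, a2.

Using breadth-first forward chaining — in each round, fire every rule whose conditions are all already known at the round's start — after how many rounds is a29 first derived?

[1] rule 1 [a12 & a24 -> a16]; rule 3 [a20 -> a26]. ⇒ new: a16, a26.
[2] rule 4 [a26 & a16 -> a13]; rule 6 [a16 & a26 -> a29]. ⇒ new: a13, a29.
a29 first appears in round 2.

2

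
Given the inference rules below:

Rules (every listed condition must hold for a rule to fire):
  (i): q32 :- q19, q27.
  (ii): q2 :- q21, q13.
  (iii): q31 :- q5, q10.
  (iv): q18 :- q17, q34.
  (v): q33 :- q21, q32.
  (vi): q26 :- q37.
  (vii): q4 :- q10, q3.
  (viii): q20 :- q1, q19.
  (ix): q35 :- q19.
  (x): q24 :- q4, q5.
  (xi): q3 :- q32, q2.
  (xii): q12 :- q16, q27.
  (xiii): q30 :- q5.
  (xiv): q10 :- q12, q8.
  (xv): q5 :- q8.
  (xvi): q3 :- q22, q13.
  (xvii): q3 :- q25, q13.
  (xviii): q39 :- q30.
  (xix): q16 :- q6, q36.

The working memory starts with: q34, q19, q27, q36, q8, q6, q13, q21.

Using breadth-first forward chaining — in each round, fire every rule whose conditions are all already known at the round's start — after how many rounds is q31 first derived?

4

Round 1 fires (i), (ii), (ix), (xv), (xix), giving q32, q2, q35, q5, q16.
Round 2 fires (v), (xi), (xii), (xiii), giving q33, q3, q12, q30.
Round 3 fires (xiv), (xviii), giving q10, q39.
Round 4 fires (iii), (vii), giving q31, q4.
q31 first appears in round 4.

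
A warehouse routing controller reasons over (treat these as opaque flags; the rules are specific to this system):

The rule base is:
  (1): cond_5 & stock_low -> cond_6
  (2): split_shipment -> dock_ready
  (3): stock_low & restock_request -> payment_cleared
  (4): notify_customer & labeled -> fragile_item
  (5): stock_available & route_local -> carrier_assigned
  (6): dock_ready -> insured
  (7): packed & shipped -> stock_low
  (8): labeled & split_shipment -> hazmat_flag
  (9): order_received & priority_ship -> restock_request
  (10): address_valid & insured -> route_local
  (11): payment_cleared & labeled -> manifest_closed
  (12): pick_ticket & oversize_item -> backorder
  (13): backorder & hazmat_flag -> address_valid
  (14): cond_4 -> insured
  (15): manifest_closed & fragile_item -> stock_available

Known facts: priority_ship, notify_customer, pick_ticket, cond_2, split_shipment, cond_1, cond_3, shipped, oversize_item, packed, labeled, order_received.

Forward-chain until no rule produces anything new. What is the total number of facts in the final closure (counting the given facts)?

25

Round 1 fires (2), (4), (7), (8), (9), (12), giving dock_ready, fragile_item, stock_low, hazmat_flag, restock_request, backorder.
Round 2 fires (3), (6), (13), giving payment_cleared, insured, address_valid.
Round 3 fires (10), (11), giving route_local, manifest_closed.
Round 4 fires (15), giving stock_available.
Round 5 fires (5), giving carrier_assigned.
Closure: {address_valid, backorder, carrier_assigned, cond_1, cond_2, cond_3, dock_ready, fragile_item, hazmat_flag, insured, labeled, manifest_closed, notify_customer, order_received, oversize_item, packed, payment_cleared, pick_ticket, priority_ship, restock_request, route_local, shipped, split_shipment, stock_available, stock_low} — 25 facts.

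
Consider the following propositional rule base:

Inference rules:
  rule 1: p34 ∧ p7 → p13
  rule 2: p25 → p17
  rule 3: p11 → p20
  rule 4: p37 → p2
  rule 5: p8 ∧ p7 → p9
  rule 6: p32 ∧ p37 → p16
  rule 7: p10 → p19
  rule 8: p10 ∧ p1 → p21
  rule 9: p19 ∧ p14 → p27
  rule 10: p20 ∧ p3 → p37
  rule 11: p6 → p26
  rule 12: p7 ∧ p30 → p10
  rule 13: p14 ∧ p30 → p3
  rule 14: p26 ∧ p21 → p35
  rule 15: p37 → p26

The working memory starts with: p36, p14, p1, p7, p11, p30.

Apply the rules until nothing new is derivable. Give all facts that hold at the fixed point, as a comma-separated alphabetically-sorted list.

p1, p10, p11, p14, p19, p2, p20, p21, p26, p27, p3, p30, p35, p36, p37, p7

Round 1: rule 3 [p11 → p20]; rule 12 [p7 ∧ p30 → p10]; rule 13 [p14 ∧ p30 → p3]. Adds p20, p10, p3.
Round 2: rule 7 [p10 → p19]; rule 8 [p10 ∧ p1 → p21]; rule 10 [p20 ∧ p3 → p37]. Adds p19, p21, p37.
Round 3: rule 4 [p37 → p2]; rule 9 [p19 ∧ p14 → p27]; rule 15 [p37 → p26]. Adds p2, p27, p26.
Round 4: rule 14 [p26 ∧ p21 → p35]. Adds p35.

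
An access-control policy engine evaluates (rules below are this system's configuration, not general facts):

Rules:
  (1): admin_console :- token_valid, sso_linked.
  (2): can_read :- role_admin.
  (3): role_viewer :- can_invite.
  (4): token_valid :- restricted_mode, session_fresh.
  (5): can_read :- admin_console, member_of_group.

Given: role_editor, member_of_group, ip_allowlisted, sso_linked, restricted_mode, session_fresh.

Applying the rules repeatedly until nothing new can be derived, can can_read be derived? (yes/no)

yes

Round 1: (4) [token_valid :- restricted_mode, session_fresh.]. New: token_valid.
Round 2: (1) [admin_console :- token_valid, sso_linked.]. New: admin_console.
Round 3: (5) [can_read :- admin_console, member_of_group.]. New: can_read.
can_read appears in round 3, so it is derivable.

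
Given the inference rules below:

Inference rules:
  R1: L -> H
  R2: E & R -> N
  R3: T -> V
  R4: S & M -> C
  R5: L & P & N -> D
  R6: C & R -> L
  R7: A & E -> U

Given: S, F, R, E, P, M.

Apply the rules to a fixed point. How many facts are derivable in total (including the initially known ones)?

Round 1 — R2, R4, derive N, C.
Round 2 — R6, derive L.
Round 3 — R1, R5, derive H, D.
Closure: {C, D, E, F, H, L, M, N, P, R, S} — 11 facts.

11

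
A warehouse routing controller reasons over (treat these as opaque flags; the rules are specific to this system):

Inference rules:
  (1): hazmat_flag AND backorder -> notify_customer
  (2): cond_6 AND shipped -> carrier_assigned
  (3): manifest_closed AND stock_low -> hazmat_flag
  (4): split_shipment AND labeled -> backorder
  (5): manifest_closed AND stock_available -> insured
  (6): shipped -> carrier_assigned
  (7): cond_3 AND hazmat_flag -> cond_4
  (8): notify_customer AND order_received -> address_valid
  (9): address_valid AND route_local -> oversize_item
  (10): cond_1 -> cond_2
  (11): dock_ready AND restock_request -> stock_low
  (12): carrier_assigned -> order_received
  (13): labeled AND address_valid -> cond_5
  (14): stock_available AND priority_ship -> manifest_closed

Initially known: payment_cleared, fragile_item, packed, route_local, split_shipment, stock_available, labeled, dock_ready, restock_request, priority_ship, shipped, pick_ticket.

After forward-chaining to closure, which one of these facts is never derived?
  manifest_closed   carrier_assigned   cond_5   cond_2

Round 1: (4) [split_shipment AND labeled -> backorder]; (6) [shipped -> carrier_assigned]; (11) [dock_ready AND restock_request -> stock_low]; (14) [stock_available AND priority_ship -> manifest_closed]. Adds backorder, carrier_assigned, stock_low, manifest_closed.
Round 2: (3) [manifest_closed AND stock_low -> hazmat_flag]; (5) [manifest_closed AND stock_available -> insured]; (12) [carrier_assigned -> order_received]. Adds hazmat_flag, insured, order_received.
Round 3: (1) [hazmat_flag AND backorder -> notify_customer]. Adds notify_customer.
Round 4: (8) [notify_customer AND order_received -> address_valid]. Adds address_valid.
Round 5: (9) [address_valid AND route_local -> oversize_item]; (13) [labeled AND address_valid -> cond_5]. Adds oversize_item, cond_5.
Derived: carrier_assigned (round 1), manifest_closed (round 1), cond_5 (round 5). cond_2 never appears in any round.

cond_2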